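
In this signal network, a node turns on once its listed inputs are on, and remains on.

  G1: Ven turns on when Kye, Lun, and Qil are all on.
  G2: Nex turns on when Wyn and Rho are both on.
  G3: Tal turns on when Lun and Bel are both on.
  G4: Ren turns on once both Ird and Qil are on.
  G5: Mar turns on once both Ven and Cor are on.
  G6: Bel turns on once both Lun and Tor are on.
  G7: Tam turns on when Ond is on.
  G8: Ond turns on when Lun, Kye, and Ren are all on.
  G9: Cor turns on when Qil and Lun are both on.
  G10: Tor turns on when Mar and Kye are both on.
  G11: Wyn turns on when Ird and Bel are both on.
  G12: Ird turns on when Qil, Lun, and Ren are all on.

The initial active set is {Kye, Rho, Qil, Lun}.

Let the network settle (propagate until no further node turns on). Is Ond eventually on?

Ond would need Lun, Kye, and Ren (G8), but Ren never turns on.

No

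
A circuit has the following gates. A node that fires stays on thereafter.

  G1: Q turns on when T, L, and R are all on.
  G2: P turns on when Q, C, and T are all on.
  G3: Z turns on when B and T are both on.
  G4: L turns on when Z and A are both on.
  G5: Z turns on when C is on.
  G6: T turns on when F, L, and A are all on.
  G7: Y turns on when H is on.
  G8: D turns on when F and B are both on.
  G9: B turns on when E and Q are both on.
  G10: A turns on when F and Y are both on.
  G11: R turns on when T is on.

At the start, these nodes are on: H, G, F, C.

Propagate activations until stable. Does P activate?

Yes

C is on, so Z turns on (G5).
H is on, so Y turns on (G7).
F and Y are on, so A turns on (G10).
G4: Z and A on → L on.
F, L, and A are on, so T turns on (G6).
T is on, so R turns on (G11).
T, L, and R are on, so Q turns on (G1).
G2: Q, C, and T on → P on.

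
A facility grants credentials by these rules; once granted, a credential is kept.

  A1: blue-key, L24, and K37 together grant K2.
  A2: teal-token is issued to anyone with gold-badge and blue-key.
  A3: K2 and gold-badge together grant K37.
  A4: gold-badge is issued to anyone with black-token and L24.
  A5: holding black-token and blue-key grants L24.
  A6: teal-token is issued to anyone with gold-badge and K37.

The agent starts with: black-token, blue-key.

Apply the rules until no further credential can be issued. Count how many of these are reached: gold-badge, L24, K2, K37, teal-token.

3

Holding black-token and blue-key grants L24 (A5).
Holding black-token and L24 grants gold-badge (A4).
Holding gold-badge and blue-key grants teal-token (A2).
gold-badge: reached.
L24: reached.
K2 would need blue-key, L24, and K37 (A1), but K37 is never granted.
K37 would need K2 and gold-badge (A3), but K2 is never granted.
teal-token: reached.
Reached: gold-badge, L24, and teal-token — 3 of the 5.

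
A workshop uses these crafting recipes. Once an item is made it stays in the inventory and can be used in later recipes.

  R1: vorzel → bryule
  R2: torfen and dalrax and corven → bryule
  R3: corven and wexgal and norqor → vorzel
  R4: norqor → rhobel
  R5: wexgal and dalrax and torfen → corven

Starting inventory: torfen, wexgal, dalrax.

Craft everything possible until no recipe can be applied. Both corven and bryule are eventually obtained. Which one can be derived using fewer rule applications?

corven

corven: wexgal and dalrax and torfen → corven (R5). [1 rule application]
bryule: Using R5, wexgal, dalrax, and torfen make corven. torfen and dalrax and corven → bryule (R2). [2 rule applications]
corven needs fewer.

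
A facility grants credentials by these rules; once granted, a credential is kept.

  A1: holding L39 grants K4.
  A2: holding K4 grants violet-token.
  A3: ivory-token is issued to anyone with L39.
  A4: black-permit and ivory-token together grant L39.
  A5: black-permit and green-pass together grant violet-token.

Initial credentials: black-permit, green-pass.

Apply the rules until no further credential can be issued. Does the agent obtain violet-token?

Yes

Holding black-permit and green-pass grants violet-token (A5).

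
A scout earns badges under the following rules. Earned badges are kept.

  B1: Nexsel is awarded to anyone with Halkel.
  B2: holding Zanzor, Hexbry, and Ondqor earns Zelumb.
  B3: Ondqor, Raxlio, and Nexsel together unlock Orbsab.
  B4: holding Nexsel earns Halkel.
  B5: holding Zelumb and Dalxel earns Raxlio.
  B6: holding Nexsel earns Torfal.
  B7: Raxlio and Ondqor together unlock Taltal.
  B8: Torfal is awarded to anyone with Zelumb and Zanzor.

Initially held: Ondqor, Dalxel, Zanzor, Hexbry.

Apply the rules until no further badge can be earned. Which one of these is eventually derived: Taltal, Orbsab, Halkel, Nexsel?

Taltal

With Zanzor, Hexbry, and Ondqor, Zelumb is earned (B2).
With Zelumb and Dalxel, Raxlio is earned (B5).
With Raxlio and Ondqor, Taltal is earned (B7).
Nexsel would need Halkel (B1), but Halkel is never earned. Orbsab would need Ondqor, Raxlio, and Nexsel (B3), but Nexsel is never earned. Halkel would need Nexsel (B4), but Nexsel is never earned.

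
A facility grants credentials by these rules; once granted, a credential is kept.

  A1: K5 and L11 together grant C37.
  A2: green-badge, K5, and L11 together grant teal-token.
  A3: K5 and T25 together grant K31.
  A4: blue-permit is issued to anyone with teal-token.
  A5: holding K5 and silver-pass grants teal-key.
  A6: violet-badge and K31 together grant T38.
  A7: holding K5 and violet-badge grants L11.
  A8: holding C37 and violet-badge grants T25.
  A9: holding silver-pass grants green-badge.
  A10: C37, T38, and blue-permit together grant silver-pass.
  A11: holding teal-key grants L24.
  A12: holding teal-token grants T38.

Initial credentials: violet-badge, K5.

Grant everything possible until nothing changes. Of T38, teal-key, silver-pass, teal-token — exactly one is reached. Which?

T38

Holding K5 and violet-badge grants L11 (A7).
Holding K5 and L11 grants C37 (A1).
Holding C37 and violet-badge grants T25 (A8).
Holding K5 and T25 grants K31 (A3).
Holding violet-badge and K31 grants T38 (A6).
teal-key would need K5 and silver-pass (A5), but silver-pass is never granted. teal-token would need green-badge, K5, and L11 (A2), but green-badge is never granted. silver-pass would need C37, T38, and blue-permit (A10), but blue-permit is never granted.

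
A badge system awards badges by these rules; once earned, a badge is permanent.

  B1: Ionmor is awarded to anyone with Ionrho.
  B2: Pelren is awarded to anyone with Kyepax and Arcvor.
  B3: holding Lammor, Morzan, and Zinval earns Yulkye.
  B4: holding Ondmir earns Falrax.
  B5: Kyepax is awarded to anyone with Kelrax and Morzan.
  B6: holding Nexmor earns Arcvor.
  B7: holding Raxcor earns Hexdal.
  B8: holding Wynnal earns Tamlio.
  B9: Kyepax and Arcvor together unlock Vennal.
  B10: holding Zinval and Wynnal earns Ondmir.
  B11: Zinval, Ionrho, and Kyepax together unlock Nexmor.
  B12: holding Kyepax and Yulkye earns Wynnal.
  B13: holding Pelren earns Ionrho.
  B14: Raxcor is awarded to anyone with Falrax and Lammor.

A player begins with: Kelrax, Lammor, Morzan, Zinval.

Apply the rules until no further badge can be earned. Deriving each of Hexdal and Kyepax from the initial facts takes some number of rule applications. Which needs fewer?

Kyepax

Kyepax: With Kelrax and Morzan, Kyepax is earned (B5). [1 rule application]
Hexdal: With Kelrax and Morzan, Kyepax is earned (B5). With Lammor, Morzan, and Zinval, Yulkye is earned (B3). With Kyepax and Yulkye, Wynnal is earned (B12). With Zinval and Wynnal, Ondmir is earned (B10). With Ondmir, Falrax is earned (B4). With Falrax and Lammor, Raxcor is earned (B14). With Raxcor, Hexdal is earned (B7). [7 rule applications]
Kyepax needs fewer.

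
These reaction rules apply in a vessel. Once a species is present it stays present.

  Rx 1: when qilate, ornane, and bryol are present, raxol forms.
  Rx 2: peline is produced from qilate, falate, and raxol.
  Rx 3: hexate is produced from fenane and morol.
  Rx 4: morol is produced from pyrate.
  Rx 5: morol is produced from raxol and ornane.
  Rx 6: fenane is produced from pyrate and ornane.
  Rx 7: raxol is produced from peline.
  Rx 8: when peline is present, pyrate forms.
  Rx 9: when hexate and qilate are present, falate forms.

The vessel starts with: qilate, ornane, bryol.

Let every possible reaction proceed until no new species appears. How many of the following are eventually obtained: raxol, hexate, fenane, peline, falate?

1

qilate, ornane, and bryol present → raxol forms (Rx 1).
raxol: reached.
hexate would need fenane and morol (Rx 3), but fenane never forms.
fenane would need pyrate and ornane (Rx 6), but pyrate never forms.
peline would need qilate, falate, and raxol (Rx 2), but falate never forms.
falate would need hexate and qilate (Rx 9), but hexate never forms.
Reached: raxol — 1 of the 5.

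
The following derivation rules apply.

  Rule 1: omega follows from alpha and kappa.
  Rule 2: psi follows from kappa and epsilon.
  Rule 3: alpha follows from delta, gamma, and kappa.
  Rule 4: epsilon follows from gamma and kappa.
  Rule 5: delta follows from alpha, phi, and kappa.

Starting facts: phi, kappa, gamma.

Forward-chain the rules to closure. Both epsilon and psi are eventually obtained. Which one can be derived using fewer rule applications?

epsilon: From gamma and kappa, Rule 4 gives epsilon. [1 rule application]
psi: From gamma and kappa, Rule 4 gives epsilon. From kappa and epsilon, Rule 2 gives psi. [2 rule applications]
epsilon needs fewer.

epsilon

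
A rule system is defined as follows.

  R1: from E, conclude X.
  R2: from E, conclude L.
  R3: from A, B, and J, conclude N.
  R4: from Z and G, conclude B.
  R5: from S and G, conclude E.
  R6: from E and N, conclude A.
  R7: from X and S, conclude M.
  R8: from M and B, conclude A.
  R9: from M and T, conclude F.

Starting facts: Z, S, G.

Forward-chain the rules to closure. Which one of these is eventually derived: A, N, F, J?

A

From S and G, R5 gives E.
Z and G hold, so B follows (R4).
From E, R1 gives X.
X and S hold, so M follows (R7).
From M and B, R8 gives A.
N would need A, B, and J (R3), but J is never established. F would need M and T (R9), but T is never established. No rule produces J, and it is not given.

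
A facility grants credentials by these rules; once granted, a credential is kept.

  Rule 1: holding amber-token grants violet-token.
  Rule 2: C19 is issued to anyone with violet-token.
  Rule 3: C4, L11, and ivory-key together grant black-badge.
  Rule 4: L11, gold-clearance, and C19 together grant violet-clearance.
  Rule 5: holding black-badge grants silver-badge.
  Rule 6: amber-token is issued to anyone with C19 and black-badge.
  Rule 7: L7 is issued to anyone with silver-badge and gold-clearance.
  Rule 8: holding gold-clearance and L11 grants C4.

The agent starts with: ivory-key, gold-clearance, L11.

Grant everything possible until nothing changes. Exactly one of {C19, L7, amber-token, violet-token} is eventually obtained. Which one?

Holding gold-clearance and L11 grants C4 (Rule 8).
Holding C4, L11, and ivory-key grants black-badge (Rule 3).
Holding black-badge grants silver-badge (Rule 5).
Holding silver-badge and gold-clearance grants L7 (Rule 7).
amber-token would need C19 and black-badge (Rule 6), but C19 is never granted. violet-token would need amber-token (Rule 1), but amber-token is never granted. C19 would need violet-token (Rule 2), but violet-token is never granted.

L7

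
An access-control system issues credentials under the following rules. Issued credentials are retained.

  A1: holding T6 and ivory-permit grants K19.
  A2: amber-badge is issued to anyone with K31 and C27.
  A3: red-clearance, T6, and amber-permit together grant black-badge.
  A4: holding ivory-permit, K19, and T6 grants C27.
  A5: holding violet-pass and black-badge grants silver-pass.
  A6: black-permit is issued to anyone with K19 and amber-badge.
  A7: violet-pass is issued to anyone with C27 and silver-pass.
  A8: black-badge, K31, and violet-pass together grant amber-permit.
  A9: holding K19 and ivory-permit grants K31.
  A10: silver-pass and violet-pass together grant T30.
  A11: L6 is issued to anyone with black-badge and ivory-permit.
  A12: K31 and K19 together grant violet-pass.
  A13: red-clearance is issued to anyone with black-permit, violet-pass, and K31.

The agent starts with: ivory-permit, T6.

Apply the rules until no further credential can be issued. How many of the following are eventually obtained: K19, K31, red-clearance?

3

Holding T6 and ivory-permit grants K19 (A1).
Holding ivory-permit, K19, and T6 grants C27 (A4).
Holding K19 and ivory-permit grants K31 (A9).
Holding K31 and C27 grants amber-badge (A2).
Holding K31 and K19 grants violet-pass (A12).
Holding K19 and amber-badge grants black-permit (A6).
Holding black-permit, violet-pass, and K31 grants red-clearance (A13).
K19: reached.
K31: reached.
red-clearance: reached.
All 3 are reached.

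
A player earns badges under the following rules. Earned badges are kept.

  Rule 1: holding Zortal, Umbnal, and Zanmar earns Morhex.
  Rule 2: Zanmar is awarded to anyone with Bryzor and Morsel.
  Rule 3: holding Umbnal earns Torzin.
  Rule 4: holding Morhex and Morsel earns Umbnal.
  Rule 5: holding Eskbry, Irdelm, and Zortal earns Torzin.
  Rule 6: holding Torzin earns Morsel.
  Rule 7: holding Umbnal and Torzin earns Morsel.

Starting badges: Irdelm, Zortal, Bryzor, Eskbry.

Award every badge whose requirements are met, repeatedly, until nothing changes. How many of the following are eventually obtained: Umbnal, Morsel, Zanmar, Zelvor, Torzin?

With Eskbry, Irdelm, and Zortal, Torzin is earned (Rule 5).
With Torzin, Morsel is earned (Rule 6).
With Bryzor and Morsel, Zanmar is earned (Rule 2).
Umbnal would need Morhex and Morsel (Rule 4), but Morhex is never earned.
Morsel: reached.
Zanmar: reached.
No rule produces Zelvor, and it is not given.
Torzin: reached.
Reached: Morsel, Zanmar, and Torzin — 3 of the 5.

3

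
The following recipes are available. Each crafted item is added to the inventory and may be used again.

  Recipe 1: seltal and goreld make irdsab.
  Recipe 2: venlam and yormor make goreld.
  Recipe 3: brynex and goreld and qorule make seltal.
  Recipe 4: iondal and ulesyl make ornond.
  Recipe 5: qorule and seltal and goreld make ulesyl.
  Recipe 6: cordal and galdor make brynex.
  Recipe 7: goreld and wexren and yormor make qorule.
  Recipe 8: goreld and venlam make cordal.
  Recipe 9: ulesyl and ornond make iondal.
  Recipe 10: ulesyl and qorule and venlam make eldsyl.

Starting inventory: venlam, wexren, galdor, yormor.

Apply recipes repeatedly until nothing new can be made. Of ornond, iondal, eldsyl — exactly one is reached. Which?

eldsyl

venlam and yormor → goreld (Recipe 2).
Using Recipe 7, goreld, wexren, and yormor make qorule.
Using Recipe 8, goreld and venlam make cordal.
cordal and galdor → brynex (Recipe 6).
Using Recipe 3, brynex, goreld, and qorule make seltal.
Using Recipe 5, qorule, seltal, and goreld make ulesyl.
ulesyl and qorule and venlam → eldsyl (Recipe 10).
iondal would need ulesyl and ornond (Recipe 9), but ornond is never obtained. ornond would need iondal and ulesyl (Recipe 4), but iondal is never obtained.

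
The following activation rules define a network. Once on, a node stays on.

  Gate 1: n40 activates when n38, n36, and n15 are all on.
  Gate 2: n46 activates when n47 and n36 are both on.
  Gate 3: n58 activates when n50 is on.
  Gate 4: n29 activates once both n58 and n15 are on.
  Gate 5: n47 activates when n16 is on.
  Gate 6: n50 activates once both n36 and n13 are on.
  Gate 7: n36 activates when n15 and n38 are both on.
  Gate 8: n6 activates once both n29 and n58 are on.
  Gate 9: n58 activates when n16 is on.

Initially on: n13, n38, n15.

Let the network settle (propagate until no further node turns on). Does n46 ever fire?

No

n46 would need n47 and n36 (Gate 2), but n47 never turns on.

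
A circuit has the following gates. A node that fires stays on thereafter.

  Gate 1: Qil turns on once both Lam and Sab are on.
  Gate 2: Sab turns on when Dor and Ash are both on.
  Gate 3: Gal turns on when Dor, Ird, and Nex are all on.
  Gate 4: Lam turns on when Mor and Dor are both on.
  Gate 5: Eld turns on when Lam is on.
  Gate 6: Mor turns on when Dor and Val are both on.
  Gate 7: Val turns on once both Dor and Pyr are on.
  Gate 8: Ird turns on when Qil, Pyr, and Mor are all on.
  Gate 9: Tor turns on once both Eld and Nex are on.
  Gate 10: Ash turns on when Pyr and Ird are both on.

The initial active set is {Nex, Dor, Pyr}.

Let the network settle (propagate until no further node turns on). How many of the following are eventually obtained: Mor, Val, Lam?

3

Dor and Pyr are on, so Val turns on (Gate 7).
Gate 6: Dor and Val on → Mor on.
Mor and Dor are on, so Lam turns on (Gate 4).
Mor: reached.
Val: reached.
Lam: reached.
All 3 are reached.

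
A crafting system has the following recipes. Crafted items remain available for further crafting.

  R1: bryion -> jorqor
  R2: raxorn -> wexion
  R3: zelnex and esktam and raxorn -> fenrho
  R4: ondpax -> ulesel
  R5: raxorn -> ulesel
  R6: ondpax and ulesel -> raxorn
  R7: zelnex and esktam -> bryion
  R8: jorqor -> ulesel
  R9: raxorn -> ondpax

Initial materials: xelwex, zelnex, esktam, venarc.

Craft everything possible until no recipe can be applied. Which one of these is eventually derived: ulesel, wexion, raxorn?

zelnex and esktam -> bryion (R7).
Using R1, bryion makes jorqor.
jorqor -> ulesel (R8).
wexion would need raxorn (R2), but raxorn is never obtained. raxorn would need ondpax and ulesel (R6), but ondpax is never obtained.

ulesel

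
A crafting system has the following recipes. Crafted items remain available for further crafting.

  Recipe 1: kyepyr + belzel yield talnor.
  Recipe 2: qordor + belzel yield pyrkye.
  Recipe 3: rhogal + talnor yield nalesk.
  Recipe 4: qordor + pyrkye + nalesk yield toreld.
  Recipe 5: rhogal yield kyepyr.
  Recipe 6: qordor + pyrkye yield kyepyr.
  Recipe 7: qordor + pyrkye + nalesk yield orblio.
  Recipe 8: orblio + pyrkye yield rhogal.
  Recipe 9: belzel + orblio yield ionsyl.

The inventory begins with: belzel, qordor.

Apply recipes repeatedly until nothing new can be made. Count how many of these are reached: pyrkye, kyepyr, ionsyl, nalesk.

2

qordor + belzel → pyrkye (Recipe 2).
qordor + pyrkye → kyepyr (Recipe 6).
pyrkye: reached.
kyepyr: reached.
ionsyl would need belzel and orblio (Recipe 9), but orblio is never obtained.
nalesk would need rhogal and talnor (Recipe 3), but rhogal is never obtained.
Reached: pyrkye and kyepyr — 2 of the 4.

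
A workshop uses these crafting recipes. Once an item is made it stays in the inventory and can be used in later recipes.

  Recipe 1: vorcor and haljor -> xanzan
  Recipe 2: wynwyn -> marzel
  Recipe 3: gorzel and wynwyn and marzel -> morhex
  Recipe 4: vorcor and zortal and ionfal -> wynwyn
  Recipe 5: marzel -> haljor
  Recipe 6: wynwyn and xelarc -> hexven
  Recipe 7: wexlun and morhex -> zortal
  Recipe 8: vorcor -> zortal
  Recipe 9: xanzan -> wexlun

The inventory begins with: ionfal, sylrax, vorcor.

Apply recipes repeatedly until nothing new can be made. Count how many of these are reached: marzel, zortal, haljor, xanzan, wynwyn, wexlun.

6

Using Recipe 8, vorcor makes zortal.
Using Recipe 4, vorcor, zortal, and ionfal make wynwyn.
Using Recipe 2, wynwyn makes marzel.
marzel -> haljor (Recipe 5).
vorcor and haljor -> xanzan (Recipe 1).
xanzan -> wexlun (Recipe 9).
marzel: reached.
zortal: reached.
haljor: reached.
xanzan: reached.
wynwyn: reached.
wexlun: reached.
All 6 are reached.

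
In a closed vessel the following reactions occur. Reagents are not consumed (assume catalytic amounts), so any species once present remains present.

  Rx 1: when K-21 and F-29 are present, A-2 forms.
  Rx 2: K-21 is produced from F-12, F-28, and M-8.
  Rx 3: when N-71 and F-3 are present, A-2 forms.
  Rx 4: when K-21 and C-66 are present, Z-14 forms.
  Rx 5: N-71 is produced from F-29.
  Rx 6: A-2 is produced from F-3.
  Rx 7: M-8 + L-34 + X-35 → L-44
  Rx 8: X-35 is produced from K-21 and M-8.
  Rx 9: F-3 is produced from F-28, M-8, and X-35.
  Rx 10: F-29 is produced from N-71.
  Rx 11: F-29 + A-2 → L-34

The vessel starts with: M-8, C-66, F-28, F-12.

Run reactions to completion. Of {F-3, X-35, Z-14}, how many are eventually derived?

3

F-12, F-28, and M-8 present → K-21 forms (Rx 2).
K-21 and C-66 present → Z-14 forms (Rx 4).
K-21 and M-8 present → X-35 forms (Rx 8).
F-28, M-8, and X-35 present → F-3 forms (Rx 9).
F-3: reached.
X-35: reached.
Z-14: reached.
All 3 are reached.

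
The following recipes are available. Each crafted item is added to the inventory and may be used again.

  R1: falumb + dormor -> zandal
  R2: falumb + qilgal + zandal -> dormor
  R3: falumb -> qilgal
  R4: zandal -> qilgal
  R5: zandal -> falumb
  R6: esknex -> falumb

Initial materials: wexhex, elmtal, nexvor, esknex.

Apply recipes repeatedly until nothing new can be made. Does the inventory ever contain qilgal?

Yes

esknex -> falumb (R6).
Using R3, falumb makes qilgal.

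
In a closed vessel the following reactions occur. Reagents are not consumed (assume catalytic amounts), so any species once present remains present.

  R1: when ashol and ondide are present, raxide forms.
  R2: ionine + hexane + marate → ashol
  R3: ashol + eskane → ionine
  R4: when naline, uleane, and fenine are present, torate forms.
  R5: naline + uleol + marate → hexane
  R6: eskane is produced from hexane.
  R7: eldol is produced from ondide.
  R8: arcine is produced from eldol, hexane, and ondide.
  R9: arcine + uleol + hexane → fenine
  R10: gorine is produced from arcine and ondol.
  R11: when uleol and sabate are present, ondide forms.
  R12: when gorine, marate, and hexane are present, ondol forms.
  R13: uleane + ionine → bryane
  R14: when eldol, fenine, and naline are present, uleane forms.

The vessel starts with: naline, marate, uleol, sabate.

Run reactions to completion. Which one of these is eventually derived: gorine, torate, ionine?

torate

uleol and sabate present → ondide forms (R11).
naline, uleol, and marate present → hexane forms (R5).
ondide present → eldol forms (R7).
eldol, hexane, and ondide present → arcine forms (R8).
arcine, uleol, and hexane present → fenine forms (R9).
eldol, fenine, and naline present → uleane forms (R14).
naline, uleane, and fenine present → torate forms (R4).
ionine would need ashol and eskane (R3), but ashol never forms. gorine would need arcine and ondol (R10), but ondol never forms.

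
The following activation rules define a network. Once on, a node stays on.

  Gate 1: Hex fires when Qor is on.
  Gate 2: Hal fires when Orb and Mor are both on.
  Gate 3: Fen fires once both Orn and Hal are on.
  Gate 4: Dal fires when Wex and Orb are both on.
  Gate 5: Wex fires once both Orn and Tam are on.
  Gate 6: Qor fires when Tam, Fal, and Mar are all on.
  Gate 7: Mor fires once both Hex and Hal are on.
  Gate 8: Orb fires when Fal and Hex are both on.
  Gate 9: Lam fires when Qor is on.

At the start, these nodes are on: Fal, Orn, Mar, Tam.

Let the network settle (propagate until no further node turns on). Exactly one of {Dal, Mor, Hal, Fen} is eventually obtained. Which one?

Tam, Fal, and Mar are on, so Qor fires (Gate 6).
Gate 5: Orn and Tam on → Wex on.
Qor is on, so Hex fires (Gate 1).
Gate 8: Fal and Hex on → Orb on.
Gate 4: Wex and Orb on → Dal on.
Mor would need Hex and Hal (Gate 7), but Hal never turns on. Hal would need Orb and Mor (Gate 2), but Mor never turns on. Fen would need Orn and Hal (Gate 3), but Hal never turns on.

Dal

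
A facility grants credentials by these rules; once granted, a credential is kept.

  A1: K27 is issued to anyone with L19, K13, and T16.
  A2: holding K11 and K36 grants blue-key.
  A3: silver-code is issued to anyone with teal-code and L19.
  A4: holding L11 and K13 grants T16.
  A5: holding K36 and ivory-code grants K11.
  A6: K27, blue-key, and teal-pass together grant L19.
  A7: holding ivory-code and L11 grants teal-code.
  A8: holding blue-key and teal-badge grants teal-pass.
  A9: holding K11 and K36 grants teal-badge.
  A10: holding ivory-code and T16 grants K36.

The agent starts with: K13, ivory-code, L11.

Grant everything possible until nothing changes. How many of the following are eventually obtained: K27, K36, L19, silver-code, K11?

Holding L11 and K13 grants T16 (A4).
Holding ivory-code and T16 grants K36 (A10).
Holding K36 and ivory-code grants K11 (A5).
K27 would need L19, K13, and T16 (A1), but L19 is never granted.
K36: reached.
L19 would need K27, blue-key, and teal-pass (A6), but K27 is never granted.
silver-code would need teal-code and L19 (A3), but L19 is never granted.
K11: reached.
Reached: K36 and K11 — 2 of the 5.

2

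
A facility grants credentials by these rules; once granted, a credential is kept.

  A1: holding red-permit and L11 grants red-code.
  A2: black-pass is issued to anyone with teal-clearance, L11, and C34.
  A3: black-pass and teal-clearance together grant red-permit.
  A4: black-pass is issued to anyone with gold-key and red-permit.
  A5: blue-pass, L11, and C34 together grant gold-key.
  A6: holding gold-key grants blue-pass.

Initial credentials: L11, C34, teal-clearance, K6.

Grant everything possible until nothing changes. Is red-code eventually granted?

Holding teal-clearance, L11, and C34 grants black-pass (A2).
Holding black-pass and teal-clearance grants red-permit (A3).
Holding red-permit and L11 grants red-code (A1).

Yes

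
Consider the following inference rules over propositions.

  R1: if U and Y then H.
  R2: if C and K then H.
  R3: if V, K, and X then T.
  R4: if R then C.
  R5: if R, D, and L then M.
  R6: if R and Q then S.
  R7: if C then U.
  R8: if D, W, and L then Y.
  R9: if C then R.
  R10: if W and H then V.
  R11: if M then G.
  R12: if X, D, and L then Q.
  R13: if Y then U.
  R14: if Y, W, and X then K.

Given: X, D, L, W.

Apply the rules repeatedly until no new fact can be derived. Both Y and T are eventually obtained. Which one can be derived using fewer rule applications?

Y

Y: D, W, and L hold, so Y follows (R8). [1 rule application]
T: From D, W, and L, R8 gives Y. Y, W, and X hold, so K follows (R14). Y holds, so U follows (R13). From U and Y, R1 gives H. W and H hold, so V follows (R10). V, K, and X hold, so T follows (R3). [6 rule applications]
Y needs fewer.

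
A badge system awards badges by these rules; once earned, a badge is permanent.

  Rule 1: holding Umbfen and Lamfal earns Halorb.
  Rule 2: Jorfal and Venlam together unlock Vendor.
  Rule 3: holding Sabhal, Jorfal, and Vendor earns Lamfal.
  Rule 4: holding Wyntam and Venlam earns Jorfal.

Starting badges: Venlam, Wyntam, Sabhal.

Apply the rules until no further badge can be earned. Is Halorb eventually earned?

No

Halorb would need Umbfen and Lamfal (Rule 1), but Umbfen is never earned.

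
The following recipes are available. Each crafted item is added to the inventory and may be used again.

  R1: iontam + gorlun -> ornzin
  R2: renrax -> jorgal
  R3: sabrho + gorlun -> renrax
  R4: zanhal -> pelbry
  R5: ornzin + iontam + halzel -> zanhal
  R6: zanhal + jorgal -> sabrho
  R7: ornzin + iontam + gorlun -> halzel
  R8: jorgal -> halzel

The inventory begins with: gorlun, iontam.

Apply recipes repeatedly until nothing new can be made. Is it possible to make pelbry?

iontam + gorlun -> ornzin (R1).
Using R7, ornzin, iontam, and gorlun make halzel.
Using R5, ornzin, iontam, and halzel make zanhal.
zanhal -> pelbry (R4).

Yes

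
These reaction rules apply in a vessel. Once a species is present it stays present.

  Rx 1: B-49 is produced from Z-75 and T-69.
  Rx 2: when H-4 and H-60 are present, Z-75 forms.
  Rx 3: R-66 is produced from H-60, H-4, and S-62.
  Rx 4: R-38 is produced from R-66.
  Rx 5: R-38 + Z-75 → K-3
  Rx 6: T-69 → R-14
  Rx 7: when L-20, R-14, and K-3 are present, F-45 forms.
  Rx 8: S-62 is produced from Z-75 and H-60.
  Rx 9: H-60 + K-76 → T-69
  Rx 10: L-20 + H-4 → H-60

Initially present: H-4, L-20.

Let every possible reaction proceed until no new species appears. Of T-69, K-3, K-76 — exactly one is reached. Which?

L-20 and H-4 present → H-60 forms (Rx 10).
H-4 and H-60 present → Z-75 forms (Rx 2).
Z-75 and H-60 present → S-62 forms (Rx 8).
H-60, H-4, and S-62 present → R-66 forms (Rx 3).
R-66 present → R-38 forms (Rx 4).
R-38 and Z-75 present → K-3 forms (Rx 5).
No rule produces K-76, and it is not given. T-69 would need H-60 and K-76 (Rx 9), but K-76 never forms.

K-3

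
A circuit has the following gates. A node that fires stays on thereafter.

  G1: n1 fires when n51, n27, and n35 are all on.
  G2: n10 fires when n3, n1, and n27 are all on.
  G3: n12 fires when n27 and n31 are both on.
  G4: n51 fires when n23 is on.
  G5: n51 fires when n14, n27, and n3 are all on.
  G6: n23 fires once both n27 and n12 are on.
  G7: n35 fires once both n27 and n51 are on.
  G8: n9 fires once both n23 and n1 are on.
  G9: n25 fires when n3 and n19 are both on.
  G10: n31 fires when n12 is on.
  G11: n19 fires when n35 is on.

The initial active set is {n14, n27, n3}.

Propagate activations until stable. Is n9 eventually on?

No

n9 would need n23 and n1 (G8), but n23 never turns on.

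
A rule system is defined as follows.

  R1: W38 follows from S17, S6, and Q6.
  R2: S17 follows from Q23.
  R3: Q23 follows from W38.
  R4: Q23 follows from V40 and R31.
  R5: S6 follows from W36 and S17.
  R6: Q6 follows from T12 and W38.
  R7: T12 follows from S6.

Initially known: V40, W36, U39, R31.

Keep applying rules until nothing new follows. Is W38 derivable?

W38 would need S17, S6, and Q6 (R1), but Q6 is never established.

No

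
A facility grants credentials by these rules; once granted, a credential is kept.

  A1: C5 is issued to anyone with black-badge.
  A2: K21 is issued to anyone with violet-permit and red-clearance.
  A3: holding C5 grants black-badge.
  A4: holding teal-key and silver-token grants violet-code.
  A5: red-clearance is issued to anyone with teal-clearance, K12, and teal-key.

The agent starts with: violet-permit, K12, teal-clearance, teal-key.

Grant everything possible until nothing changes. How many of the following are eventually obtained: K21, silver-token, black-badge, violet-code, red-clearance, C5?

Holding teal-clearance, K12, and teal-key grants red-clearance (A5).
Holding violet-permit and red-clearance grants K21 (A2).
K21: reached.
No rule produces silver-token, and it is not given.
black-badge would need C5 (A3), but C5 is never granted.
violet-code would need teal-key and silver-token (A4), but silver-token is never granted.
red-clearance: reached.
C5 would need black-badge (A1), but black-badge is never granted.
Reached: K21 and red-clearance — 2 of the 6.

2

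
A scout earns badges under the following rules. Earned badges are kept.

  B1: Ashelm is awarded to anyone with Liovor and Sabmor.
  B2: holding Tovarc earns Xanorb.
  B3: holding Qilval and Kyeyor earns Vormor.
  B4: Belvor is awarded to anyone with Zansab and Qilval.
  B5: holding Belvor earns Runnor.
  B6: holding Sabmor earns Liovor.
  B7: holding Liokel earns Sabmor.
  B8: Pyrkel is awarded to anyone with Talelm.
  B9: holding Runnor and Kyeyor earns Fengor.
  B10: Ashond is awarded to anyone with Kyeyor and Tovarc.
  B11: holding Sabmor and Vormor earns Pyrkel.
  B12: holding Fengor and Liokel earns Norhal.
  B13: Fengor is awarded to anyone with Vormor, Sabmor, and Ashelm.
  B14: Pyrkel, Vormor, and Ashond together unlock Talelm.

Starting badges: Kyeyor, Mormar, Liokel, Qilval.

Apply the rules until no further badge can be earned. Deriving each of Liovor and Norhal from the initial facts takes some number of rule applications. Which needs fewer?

Liovor

Liovor: With Liokel, Sabmor is earned (B7). With Sabmor, Liovor is earned (B6). [2 rule applications]
Norhal: With Liokel, Sabmor is earned (B7). With Qilval and Kyeyor, Vormor is earned (B3). With Sabmor, Liovor is earned (B6). With Liovor and Sabmor, Ashelm is earned (B1). With Vormor, Sabmor, and Ashelm, Fengor is earned (B13). With Fengor and Liokel, Norhal is earned (B12). [6 rule applications]
Liovor needs fewer.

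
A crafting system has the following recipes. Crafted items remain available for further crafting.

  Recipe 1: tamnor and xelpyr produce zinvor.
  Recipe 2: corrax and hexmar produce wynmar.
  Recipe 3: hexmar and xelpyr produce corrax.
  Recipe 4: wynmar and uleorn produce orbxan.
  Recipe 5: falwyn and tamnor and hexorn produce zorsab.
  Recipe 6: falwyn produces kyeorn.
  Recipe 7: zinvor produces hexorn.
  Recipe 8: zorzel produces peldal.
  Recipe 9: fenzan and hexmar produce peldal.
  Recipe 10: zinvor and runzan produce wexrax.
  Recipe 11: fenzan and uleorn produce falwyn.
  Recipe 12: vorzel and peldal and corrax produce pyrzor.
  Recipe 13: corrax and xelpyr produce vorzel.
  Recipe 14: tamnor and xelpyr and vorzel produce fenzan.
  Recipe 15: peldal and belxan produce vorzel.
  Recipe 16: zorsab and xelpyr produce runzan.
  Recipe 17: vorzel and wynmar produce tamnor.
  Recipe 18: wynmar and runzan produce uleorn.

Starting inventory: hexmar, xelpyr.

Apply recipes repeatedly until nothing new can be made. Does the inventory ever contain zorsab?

zorsab would need falwyn, tamnor, and hexorn (Recipe 5), but falwyn is never obtained.

No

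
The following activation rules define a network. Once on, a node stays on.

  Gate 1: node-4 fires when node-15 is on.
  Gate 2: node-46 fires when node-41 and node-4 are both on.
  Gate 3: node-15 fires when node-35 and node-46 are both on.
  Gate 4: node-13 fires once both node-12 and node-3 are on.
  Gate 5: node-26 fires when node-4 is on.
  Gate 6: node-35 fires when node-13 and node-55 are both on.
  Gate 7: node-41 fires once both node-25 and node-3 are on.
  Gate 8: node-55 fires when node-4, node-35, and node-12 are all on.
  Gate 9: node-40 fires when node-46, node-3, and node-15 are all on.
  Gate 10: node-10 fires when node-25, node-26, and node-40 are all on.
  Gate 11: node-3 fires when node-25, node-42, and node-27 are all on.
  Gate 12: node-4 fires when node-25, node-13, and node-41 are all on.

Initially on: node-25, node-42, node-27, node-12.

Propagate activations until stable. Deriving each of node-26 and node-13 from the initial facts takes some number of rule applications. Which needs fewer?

node-13: node-25, node-42, and node-27 are on, so node-3 fires (Gate 11). node-12 and node-3 are on, so node-13 fires (Gate 4). [2 rule applications]
node-26: node-25, node-42, and node-27 are on, so node-3 fires (Gate 11). node-25 and node-3 are on, so node-41 fires (Gate 7). node-12 and node-3 are on, so node-13 fires (Gate 4). node-25, node-13, and node-41 are on, so node-4 fires (Gate 12). Gate 5: node-4 on → node-26 on. [5 rule applications]
node-13 needs fewer.

node-13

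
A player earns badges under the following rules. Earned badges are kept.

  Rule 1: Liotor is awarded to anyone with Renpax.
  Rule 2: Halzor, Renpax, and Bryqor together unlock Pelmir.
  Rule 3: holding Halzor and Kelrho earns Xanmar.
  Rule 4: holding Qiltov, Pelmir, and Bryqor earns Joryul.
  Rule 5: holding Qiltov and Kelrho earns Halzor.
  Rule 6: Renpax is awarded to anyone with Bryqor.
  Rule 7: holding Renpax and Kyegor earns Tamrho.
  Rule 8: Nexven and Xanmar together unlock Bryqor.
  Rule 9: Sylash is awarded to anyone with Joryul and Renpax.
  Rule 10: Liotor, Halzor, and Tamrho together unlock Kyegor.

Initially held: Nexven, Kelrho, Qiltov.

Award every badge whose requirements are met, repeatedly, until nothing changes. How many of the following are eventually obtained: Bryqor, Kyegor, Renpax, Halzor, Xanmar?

With Qiltov and Kelrho, Halzor is earned (Rule 5).
With Halzor and Kelrho, Xanmar is earned (Rule 3).
With Nexven and Xanmar, Bryqor is earned (Rule 8).
With Bryqor, Renpax is earned (Rule 6).
Bryqor: reached.
Kyegor would need Liotor, Halzor, and Tamrho (Rule 10), but Tamrho is never earned.
Renpax: reached.
Halzor: reached.
Xanmar: reached.
Reached: Bryqor, Renpax, Halzor, and Xanmar — 4 of the 5.

4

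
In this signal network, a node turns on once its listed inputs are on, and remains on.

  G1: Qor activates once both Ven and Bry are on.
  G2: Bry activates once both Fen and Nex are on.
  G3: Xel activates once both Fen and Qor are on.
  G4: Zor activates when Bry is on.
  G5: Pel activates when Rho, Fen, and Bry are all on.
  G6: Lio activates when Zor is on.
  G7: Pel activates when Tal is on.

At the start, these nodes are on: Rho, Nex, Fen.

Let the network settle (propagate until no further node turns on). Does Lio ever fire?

Yes

G2: Fen and Nex on → Bry on.
Bry is on, so Zor activates (G4).
G6: Zor on → Lio on.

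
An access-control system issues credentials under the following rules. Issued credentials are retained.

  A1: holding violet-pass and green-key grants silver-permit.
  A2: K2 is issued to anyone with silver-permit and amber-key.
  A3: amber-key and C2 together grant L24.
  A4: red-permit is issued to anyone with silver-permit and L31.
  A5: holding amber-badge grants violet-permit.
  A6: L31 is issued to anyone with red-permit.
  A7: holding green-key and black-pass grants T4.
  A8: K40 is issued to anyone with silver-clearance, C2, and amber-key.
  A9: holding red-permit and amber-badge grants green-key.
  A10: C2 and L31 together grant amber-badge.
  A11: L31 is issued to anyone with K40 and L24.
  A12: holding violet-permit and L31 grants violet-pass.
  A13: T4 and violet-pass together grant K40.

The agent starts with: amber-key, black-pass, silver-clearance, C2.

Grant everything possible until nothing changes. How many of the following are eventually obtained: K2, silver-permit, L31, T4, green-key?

Holding silver-clearance, C2, and amber-key grants K40 (A8).
Holding amber-key and C2 grants L24 (A3).
Holding K40 and L24 grants L31 (A11).
K2 would need silver-permit and amber-key (A2), but silver-permit is never granted.
silver-permit would need violet-pass and green-key (A1), but green-key is never granted.
L31: reached.
T4 would need green-key and black-pass (A7), but green-key is never granted.
green-key would need red-permit and amber-badge (A9), but red-permit is never granted.
Reached: L31 — 1 of the 5.

1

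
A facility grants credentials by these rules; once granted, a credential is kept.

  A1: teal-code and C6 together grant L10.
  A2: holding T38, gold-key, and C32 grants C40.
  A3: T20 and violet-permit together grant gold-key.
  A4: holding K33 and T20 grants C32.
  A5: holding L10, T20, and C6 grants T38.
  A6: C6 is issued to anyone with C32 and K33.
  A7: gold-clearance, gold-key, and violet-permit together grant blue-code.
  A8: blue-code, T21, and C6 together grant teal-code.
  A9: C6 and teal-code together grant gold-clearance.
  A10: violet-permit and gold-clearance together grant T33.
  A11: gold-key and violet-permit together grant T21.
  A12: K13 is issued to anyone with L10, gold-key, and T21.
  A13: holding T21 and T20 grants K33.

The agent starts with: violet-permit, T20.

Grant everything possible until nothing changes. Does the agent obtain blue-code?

blue-code would need gold-clearance, gold-key, and violet-permit (A7), but gold-clearance is never granted.

No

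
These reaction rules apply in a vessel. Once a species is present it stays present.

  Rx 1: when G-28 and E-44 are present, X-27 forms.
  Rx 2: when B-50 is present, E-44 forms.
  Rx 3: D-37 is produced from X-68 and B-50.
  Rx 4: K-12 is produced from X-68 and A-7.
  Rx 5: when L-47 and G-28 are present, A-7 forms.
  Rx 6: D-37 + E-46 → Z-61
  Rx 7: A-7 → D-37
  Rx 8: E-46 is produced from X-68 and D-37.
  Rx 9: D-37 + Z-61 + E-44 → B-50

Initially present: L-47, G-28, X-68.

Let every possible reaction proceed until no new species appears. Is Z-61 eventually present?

L-47 and G-28 present → A-7 forms (Rx 5).
A-7 present → D-37 forms (Rx 7).
X-68 and D-37 present → E-46 forms (Rx 8).
D-37 and E-46 present → Z-61 forms (Rx 6).

Yes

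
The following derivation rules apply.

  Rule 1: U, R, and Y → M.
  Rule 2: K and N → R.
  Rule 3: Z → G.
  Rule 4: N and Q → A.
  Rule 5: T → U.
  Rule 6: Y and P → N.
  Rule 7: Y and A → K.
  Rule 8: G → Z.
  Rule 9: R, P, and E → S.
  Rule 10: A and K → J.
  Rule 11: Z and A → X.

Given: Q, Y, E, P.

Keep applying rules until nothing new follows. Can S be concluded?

Y and P hold, so N follows (Rule 6).
N and Q hold, so A follows (Rule 4).
Y and A hold, so K follows (Rule 7).
K and N hold, so R follows (Rule 2).
R, P, and E hold, so S follows (Rule 9).

Yes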